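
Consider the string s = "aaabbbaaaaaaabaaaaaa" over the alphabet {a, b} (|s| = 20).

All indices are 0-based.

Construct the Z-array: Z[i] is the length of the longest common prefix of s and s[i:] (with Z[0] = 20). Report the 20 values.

[20, 2, 1, 0, 0, 0, 3, 3, 3, 3, 4, 2, 1, 0, 3, 3, 3, 3, 2, 1]

Z[0]=20
i=1: outside box; Z[1]=2 grow→box=[1,3)
i=2: min(r-i=1, Z[1]=2)=1; Z[2]=1
i=3: outside box; Z[3]=0
i=4: outside box; Z[4]=0
i=5: outside box; Z[5]=0
i=6: outside box; Z[6]=3 grow→box=[6,9)
i=7: min(r-i=2, Z[1]=2)=2; Z[7]=3 grow→box=[7,10)
i=8: min(r-i=2, Z[1]=2)=2; Z[8]=3 grow→box=[8,11)
i=9: min(r-i=2, Z[1]=2)=2; Z[9]=3 grow→box=[9,12)
i=10: min(r-i=2, Z[1]=2)=2; Z[10]=4 grow→box=[10,14)
i=11: min(r-i=3, Z[1]=2)=2; Z[11]=2
i=12: min(r-i=2, Z[2]=1)=1; Z[12]=1
i=13: min(r-i=1, Z[3]=0)=0; Z[13]=0
i=14: outside box; Z[14]=3 grow→box=[14,17)
i=15: min(r-i=2, Z[1]=2)=2; Z[15]=3 grow→box=[15,18)
i=16: min(r-i=2, Z[1]=2)=2; Z[16]=3 grow→box=[16,19)
i=17: min(r-i=2, Z[1]=2)=2; Z[17]=3 grow→box=[17,20)
i=18: min(r-i=2, Z[1]=2)=2; Z[18]=2
i=19: min(r-i=1, Z[2]=1)=1; Z[19]=1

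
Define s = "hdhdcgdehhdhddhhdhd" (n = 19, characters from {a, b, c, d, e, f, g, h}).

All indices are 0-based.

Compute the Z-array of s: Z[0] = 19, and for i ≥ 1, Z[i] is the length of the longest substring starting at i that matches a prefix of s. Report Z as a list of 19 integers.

[19, 0, 2, 0, 0, 0, 0, 0, 1, 4, 0, 2, 0, 0, 1, 4, 0, 2, 0]

Z[0]=19
i=1: fresh scan; Z[1]=0
i=2: fresh scan; Z[2]=2 extend→box=[2,4)
i=3: min(r-i=1, Z[1]=0)=0; Z[3]=0
i=4: fresh scan; Z[4]=0
i=5: fresh scan; Z[5]=0
i=6: fresh scan; Z[6]=0
i=7: fresh scan; Z[7]=0
i=8: fresh scan; Z[8]=1 extend→box=[8,9)
i=9: fresh scan; Z[9]=4 extend→box=[9,13)
i=10: min(r-i=3, Z[1]=0)=0; Z[10]=0
i=11: min(r-i=2, Z[2]=2)=2; Z[11]=2
i=12: min(r-i=1, Z[3]=0)=0; Z[12]=0
i=13: fresh scan; Z[13]=0
i=14: fresh scan; Z[14]=1 extend→box=[14,15)
i=15: fresh scan; Z[15]=4 extend→box=[15,19)
i=16: min(r-i=3, Z[1]=0)=0; Z[16]=0
i=17: min(r-i=2, Z[2]=2)=2; Z[17]=2
i=18: min(r-i=1, Z[3]=0)=0; Z[18]=0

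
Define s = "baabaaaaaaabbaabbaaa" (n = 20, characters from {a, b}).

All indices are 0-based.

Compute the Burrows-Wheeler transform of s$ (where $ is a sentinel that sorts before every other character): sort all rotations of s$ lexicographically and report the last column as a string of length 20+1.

rank  rotation               last
    0  $baabaaaaaaabbaabbaaa  a
    1  a$baabaaaaaaabbaabbaa  a
    2  aa$baabaaaaaaabbaabba  a
    3  aaa$baabaaaaaaabbaabb  b
    4  aaaaaaabbaabbaaa$baab  b
    5  aaaaaabbaabbaaa$baaba  a
    6  aaaaabbaabbaaa$baabaa  a
    7  aaaabbaabbaaa$baabaaa  a
    8  aaabbaabbaaa$baabaaaa  a
    9  aabaaaaaaabbaabbaaa$b  b
   10  aabbaaa$baabaaaaaaabb  b
   11  aabbaabbaaa$baabaaaaa  a
   12  abaaaaaaabbaabbaaa$ba  a
   13  abbaaa$baabaaaaaaabba  a
   14  abbaabbaaa$baabaaaaaa  a
   15  baaa$baabaaaaaaabbaab  b
   16  baaaaaaabbaabbaaa$baa  a
   17  baabaaaaaaabbaabbaaa$  $
   18  baabbaaa$baabaaaaaaab  b
   19  bbaaa$baabaaaaaaabbaa  a
   20  bbaabbaaa$baabaaaaaaa  a

aaabbaaaabbaaaaba$baa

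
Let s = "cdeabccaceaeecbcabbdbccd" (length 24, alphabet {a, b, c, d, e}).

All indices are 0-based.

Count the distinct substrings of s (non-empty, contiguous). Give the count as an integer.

sorted suffixes:
  #0 SA[0]=16  'abbdbccd'
  #1 SA[1]=3  'abccaceaeecbcabbdbccd'
  #2 SA[2]=7  'aceaeecbcabbdbccd'
  #3 SA[3]=10  'aeecbcabbdbccd'
  #4 SA[4]=17  'bbdbccd'
  #5 SA[5]=14  'bcabbdbccd'
  #6 SA[6]=4  'bccaceaeecbcabbdbccd'
  #7 SA[7]=20  'bccd'
  #8 SA[8]=18  'bdbccd'
  #9 SA[9]=15  'cabbdbccd'
  #10 SA[10]=6  'caceaeecbcabbdbccd'
  #11 SA[11]=13  'cbcabbdbccd'
  #12 SA[12]=5  'ccaceaeecbcabbdbccd'
  #13 SA[13]=21  'ccd'
  #14 SA[14]=22  'cd'
  #15 SA[15]=0  'cdeabccaceaeecbcabbdbccd'
  #16 SA[16]=8  'ceaeecbcabbdbccd'
  #17 SA[17]=23  'd'
  #18 SA[18]=19  'dbccd'
  #19 SA[19]=1  'deabccaceaeecbcabbdbccd'
  #20 SA[20]=2  'eabccaceaeecbcabbdbccd'
  #21 SA[21]=9  'eaeecbcabbdbccd'
  #22 SA[22]=12  'ecbcabbdbccd'
  #23 SA[23]=11  'eecbcabbdbccd'

SA = [16, 3, 7, 10, 17, 14, 4, 20, 18, 15, 6, 13, 5, 21, 22, 0, 8, 23, 19, 1, 2, 9, 12, 11]
[i] adj suffixes → lcp
  [1] 16/3 → 2 ('ab')
  [2] 3/7 → 1 ('a')
  [3] 7/10 → 1 ('a')
  [4] 10/17 → 0 ('')
  [5] 17/14 → 1 ('b')
  [6] 14/4 → 2 ('bc')
  [7] 4/20 → 3 ('bcc')
  [8] 20/18 → 1 ('b')
  [9] 18/15 → 0 ('')
  [10] 15/6 → 2 ('ca')
  [11] 6/13 → 1 ('c')
  [12] 13/5 → 1 ('c')
  [13] 5/21 → 2 ('cc')
  [14] 21/22 → 1 ('c')
  [15] 22/0 → 2 ('cd')
  [16] 0/8 → 1 ('c')
  [17] 8/23 → 0 ('')
  [18] 23/19 → 1 ('d')
  [19] 19/1 → 1 ('d')
  [20] 1/2 → 0 ('')
  [21] 2/9 → 2 ('ea')
  [22] 9/12 → 1 ('e')
  [23] 12/11 → 1 ('e')

n(n+1)/2 = 24·25/2 = 300
Σ LCP = 0 + 2 + 1 + 1 + 0 + 1 + 2 + 3 + 1 + 0 + 2 + 1 + 1 + 2 + 1 + 2 + 1 + 0 + 1 + 1 + 0 + 2 + 1 + 1 = 27
distinct = 300 − 27 = 273

273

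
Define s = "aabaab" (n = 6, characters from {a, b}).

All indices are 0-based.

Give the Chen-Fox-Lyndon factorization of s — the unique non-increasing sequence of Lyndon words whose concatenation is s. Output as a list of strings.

emit factor 1: 'aab' (i=0, period=3)
emit factor 2: 'aab' (i=3, period=3)

["aab", "aab"]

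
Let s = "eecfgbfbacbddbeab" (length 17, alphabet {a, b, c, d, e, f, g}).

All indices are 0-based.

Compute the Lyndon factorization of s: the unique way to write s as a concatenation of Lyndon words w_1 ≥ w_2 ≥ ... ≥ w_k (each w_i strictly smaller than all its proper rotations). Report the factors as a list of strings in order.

emit factor 1: 'e' (i=0, period=1)
emit factor 2: 'e' (i=1, period=1)
emit factor 3: 'cfg' (i=2, period=3)
emit factor 4: 'bf' (i=5, period=2)
emit factor 5: 'b' (i=7, period=1)
emit factor 6: 'acbddbe' (i=8, period=7)
emit factor 7: 'ab' (i=15, period=2)

["e", "e", "cfg", "bf", "b", "acbddbe", "ab"]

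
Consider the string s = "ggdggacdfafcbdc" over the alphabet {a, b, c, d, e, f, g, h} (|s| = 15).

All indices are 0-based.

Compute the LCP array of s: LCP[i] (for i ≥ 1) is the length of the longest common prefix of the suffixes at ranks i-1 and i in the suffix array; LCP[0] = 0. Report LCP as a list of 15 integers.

sorted suffixes:
  #0 SA[0]=5  'acdfafcbdc'
  #1 SA[1]=9  'afcbdc'
  #2 SA[2]=12  'bdc'
  #3 SA[3]=14  'c'
  #4 SA[4]=11  'cbdc'
  #5 SA[5]=6  'cdfafcbdc'
  #6 SA[6]=13  'dc'
  #7 SA[7]=7  'dfafcbdc'
  #8 SA[8]=2  'dggacdfafcbdc'
  #9 SA[9]=8  'fafcbdc'
  #10 SA[10]=10  'fcbdc'
  #11 SA[11]=4  'gacdfafcbdc'
  #12 SA[12]=1  'gdggacdfafcbdc'
  #13 SA[13]=3  'ggacdfafcbdc'
  #14 SA[14]=0  'ggdggacdfafcbdc'

SA = [5, 9, 12, 14, 11, 6, 13, 7, 2, 8, 10, 4, 1, 3, 0]
i: (SA[i-1],SA[i]) lcp shared
  1: (5,9) 1 'a'
  2: (9,12) 0 ''
  3: (12,14) 0 ''
  4: (14,11) 1 'c'
  5: (11,6) 1 'c'
  6: (6,13) 0 ''
  7: (13,7) 1 'd'
  8: (7,2) 1 'd'
  9: (2,8) 0 ''
  10: (8,10) 1 'f'
  11: (10,4) 0 ''
  12: (4,1) 1 'g'
  13: (1,3) 1 'g'
  14: (3,0) 2 'gg'

[0, 1, 0, 0, 1, 1, 0, 1, 1, 0, 1, 0, 1, 1, 2]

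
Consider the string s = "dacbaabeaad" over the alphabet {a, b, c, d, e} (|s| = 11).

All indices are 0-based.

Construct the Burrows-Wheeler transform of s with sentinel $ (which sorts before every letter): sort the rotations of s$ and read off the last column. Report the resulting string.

rank  rotation      last
    0  $dacbaabeaad  d
    1  aabeaad$dacb  b
    2  aad$dacbaabe  e
    3  abeaad$dacba  a
    4  acbaabeaad$d  d
    5  ad$dacbaabea  a
    6  baabeaad$dac  c
    7  beaad$dacbaa  a
    8  cbaabeaad$da  a
    9  d$dacbaabeaa  a
   10  dacbaabeaad$  $
   11  eaad$dacbaab  b

dbeadacaaa$b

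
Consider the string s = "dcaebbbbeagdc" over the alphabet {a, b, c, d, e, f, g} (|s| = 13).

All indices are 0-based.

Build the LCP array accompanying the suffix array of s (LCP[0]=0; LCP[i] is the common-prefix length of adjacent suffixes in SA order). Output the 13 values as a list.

rank | idx | suffix
   0 |   2 | aebbbbeagdc
   1 |   9 | agdc
   2 |   4 | bbbbeagdc
   3 |   5 | bbbeagdc
   4 |   6 | bbeagdc
   5 |   7 | beagdc
   6 |  12 | c
   7 |   1 | caebbbbeagdc
   8 |  11 | dc
   9 |   0 | dcaebbbbeagdc
  10 |   8 | eagdc
  11 |   3 | ebbbbeagdc
  12 |  10 | gdc

SA = [2, 9, 4, 5, 6, 7, 12, 1, 11, 0, 8, 3, 10]
i: (SA[i-1],SA[i]) lcp shared
  1: (2,9) 1 'a'
  2: (9,4) 0 ''
  3: (4,5) 3 'bbb'
  4: (5,6) 2 'bb'
  5: (6,7) 1 'b'
  6: (7,12) 0 ''
  7: (12,1) 1 'c'
  8: (1,11) 0 ''
  9: (11,0) 2 'dc'
  10: (0,8) 0 ''
  11: (8,3) 1 'e'
  12: (3,10) 0 ''

[0, 1, 0, 3, 2, 1, 0, 1, 0, 2, 0, 1, 0]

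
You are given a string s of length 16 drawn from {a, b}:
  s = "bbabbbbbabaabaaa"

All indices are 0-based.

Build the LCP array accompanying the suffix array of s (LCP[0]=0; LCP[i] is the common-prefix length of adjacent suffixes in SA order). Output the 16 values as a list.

sorted suffixes:
  #0 SA[0]=15  'a'
  #1 SA[1]=14  'aa'
  #2 SA[2]=13  'aaa'
  #3 SA[3]=10  'aabaaa'
  #4 SA[4]=11  'abaaa'
  #5 SA[5]=8  'abaabaaa'
  #6 SA[6]=2  'abbbbbabaabaaa'
  #7 SA[7]=12  'baaa'
  #8 SA[8]=9  'baabaaa'
  #9 SA[9]=7  'babaabaaa'
  #10 SA[10]=1  'babbbbbabaabaaa'
  #11 SA[11]=6  'bbabaabaaa'
  #12 SA[12]=0  'bbabbbbbabaabaaa'
  #13 SA[13]=5  'bbbabaabaaa'
  #14 SA[14]=4  'bbbbabaabaaa'
  #15 SA[15]=3  'bbbbbabaabaaa'

SA = [15, 14, 13, 10, 11, 8, 2, 12, 9, 7, 1, 6, 0, 5, 4, 3]
rank  pair      lcp
   1  s[15:],s[14:]  1  'a'
   2  s[14:],s[13:]  2  'aa'
   3  s[13:],s[10:]  2  'aa'
   4  s[10:],s[11:]  1  'a'
   5  s[11:],s[8:]  4  'abaa'
   6  s[8:],s[2:]  2  'ab'
   7  s[2:],s[12:]  0  ''
   8  s[12:],s[9:]  3  'baa'
   9  s[9:],s[7:]  2  'ba'
  10  s[7:],s[1:]  3  'bab'
  11  s[1:],s[6:]  1  'b'
  12  s[6:],s[0:]  4  'bbab'
  13  s[0:],s[5:]  2  'bb'
  14  s[5:],s[4:]  3  'bbb'
  15  s[4:],s[3:]  4  'bbbb'

[0, 1, 2, 2, 1, 4, 2, 0, 3, 2, 3, 1, 4, 2, 3, 4]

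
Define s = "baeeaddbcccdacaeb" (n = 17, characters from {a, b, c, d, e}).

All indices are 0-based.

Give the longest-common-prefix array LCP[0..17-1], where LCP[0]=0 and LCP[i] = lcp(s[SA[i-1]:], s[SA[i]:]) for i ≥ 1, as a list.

[0, 1, 1, 2, 0, 1, 1, 0, 1, 2, 1, 0, 1, 1, 0, 1, 1]

rank→(start, suffix):
  0 → (12, 'acaeb')
  1 → (4, 'addbcccdacaeb')
  2 → (14, 'aeb')
  3 → (1, 'aeeaddbcccdacaeb')
  4 → (16, 'b')
  5 → (0, 'baeeaddbcccdacaeb')
  6 → (7, 'bcccdacaeb')
  7 → (13, 'caeb')
  8 → (8, 'cccdacaeb')
  9 → (9, 'ccdacaeb')
  10 → (10, 'cdacaeb')
  11 → (11, 'dacaeb')
  12 → (6, 'dbcccdacaeb')
  13 → (5, 'ddbcccdacaeb')
  14 → (3, 'eaddbcccdacaeb')
  15 → (15, 'eb')
  16 → (2, 'eeaddbcccdacaeb')

SA = [12, 4, 14, 1, 16, 0, 7, 13, 8, 9, 10, 11, 6, 5, 3, 15, 2]
rank  pair      lcp
   1  s[12:],s[4:]  1  'a'
   2  s[4:],s[14:]  1  'a'
   3  s[14:],s[1:]  2  'ae'
   4  s[1:],s[16:]  0  ''
   5  s[16:],s[0:]  1  'b'
   6  s[0:],s[7:]  1  'b'
   7  s[7:],s[13:]  0  ''
   8  s[13:],s[8:]  1  'c'
   9  s[8:],s[9:]  2  'cc'
  10  s[9:],s[10:]  1  'c'
  11  s[10:],s[11:]  0  ''
  12  s[11:],s[6:]  1  'd'
  13  s[6:],s[5:]  1  'd'
  14  s[5:],s[3:]  0  ''
  15  s[3:],s[15:]  1  'e'
  16  s[15:],s[2:]  1  'e'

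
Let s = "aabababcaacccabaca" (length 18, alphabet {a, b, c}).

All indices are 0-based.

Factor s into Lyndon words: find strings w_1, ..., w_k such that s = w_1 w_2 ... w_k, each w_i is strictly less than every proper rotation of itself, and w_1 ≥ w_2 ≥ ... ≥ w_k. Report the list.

emit factor 1: 'aabababcaacccabac' (i=0, period=17)
emit factor 2: 'a' (i=17, period=1)

["aabababcaacccabac", "a"]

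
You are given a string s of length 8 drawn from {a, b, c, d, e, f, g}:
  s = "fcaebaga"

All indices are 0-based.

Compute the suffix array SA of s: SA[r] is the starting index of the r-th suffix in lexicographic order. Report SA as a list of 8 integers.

[7, 2, 5, 4, 1, 3, 0, 6]

rank | idx | suffix
   0 |   7 | a
   1 |   2 | aebaga
   2 |   5 | aga
   3 |   4 | baga
   4 |   1 | caebaga
   5 |   3 | ebaga
   6 |   0 | fcaebaga
   7 |   6 | ga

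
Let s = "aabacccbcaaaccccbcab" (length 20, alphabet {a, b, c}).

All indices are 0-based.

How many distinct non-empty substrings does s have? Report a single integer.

sorted suffixes:
  #0 SA[0]=9  'aaaccccbcab'
  #1 SA[1]=0  'aabacccbcaaaccccbcab'
  #2 SA[2]=10  'aaccccbcab'
  #3 SA[3]=18  'ab'
  #4 SA[4]=1  'abacccbcaaaccccbcab'
  #5 SA[5]=3  'acccbcaaaccccbcab'
  #6 SA[6]=11  'accccbcab'
  #7 SA[7]=19  'b'
  #8 SA[8]=2  'bacccbcaaaccccbcab'
  #9 SA[9]=7  'bcaaaccccbcab'
  #10 SA[10]=16  'bcab'
  #11 SA[11]=8  'caaaccccbcab'
  #12 SA[12]=17  'cab'
  #13 SA[13]=6  'cbcaaaccccbcab'
  #14 SA[14]=15  'cbcab'
  #15 SA[15]=5  'ccbcaaaccccbcab'
  #16 SA[16]=14  'ccbcab'
  #17 SA[17]=4  'cccbcaaaccccbcab'
  #18 SA[18]=13  'cccbcab'
  #19 SA[19]=12  'ccccbcab'

SA = [9, 0, 10, 18, 1, 3, 11, 19, 2, 7, 16, 8, 17, 6, 15, 5, 14, 4, 13, 12]
i: (SA[i-1],SA[i]) lcp shared
  1: (9,0) 2 'aa'
  2: (0,10) 2 'aa'
  3: (10,18) 1 'a'
  4: (18,1) 2 'ab'
  5: (1,3) 1 'a'
  6: (3,11) 4 'accc'
  7: (11,19) 0 ''
  8: (19,2) 1 'b'
  9: (2,7) 1 'b'
  10: (7,16) 3 'bca'
  11: (16,8) 0 ''
  12: (8,17) 2 'ca'
  13: (17,6) 1 'c'
  14: (6,15) 4 'cbca'
  15: (15,5) 1 'c'
  16: (5,14) 5 'ccbca'
  17: (14,4) 2 'cc'
  18: (4,13) 6 'cccbca'
  19: (13,12) 3 'ccc'

n(n+1)/2 = 20·21/2 = 210
Σ LCP = 0 + 2 + 2 + 1 + 2 + 1 + 4 + 0 + 1 + 1 + 3 + 0 + 2 + 1 + 4 + 1 + 5 + 2 + 6 + 3 = 41
distinct = 210 − 41 = 169

169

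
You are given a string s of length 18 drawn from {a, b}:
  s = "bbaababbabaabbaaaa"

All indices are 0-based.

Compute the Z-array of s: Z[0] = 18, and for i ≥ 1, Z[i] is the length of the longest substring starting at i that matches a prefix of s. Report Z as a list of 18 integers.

[18, 1, 0, 0, 1, 0, 3, 1, 0, 1, 0, 0, 4, 1, 0, 0, 0, 0]

Z[0]=18
i=1: fresh scan; Z[1]=1 extend→box=[1,2)
i=2: fresh scan; Z[2]=0
i=3: fresh scan; Z[3]=0
i=4: fresh scan; Z[4]=1 extend→box=[4,5)
i=5: fresh scan; Z[5]=0
i=6: fresh scan; Z[6]=3 extend→box=[6,9)
i=7: min(r-i=2, Z[1]=1)=1; Z[7]=1
i=8: min(r-i=1, Z[2]=0)=0; Z[8]=0
i=9: fresh scan; Z[9]=1 extend→box=[9,10)
i=10: fresh scan; Z[10]=0
i=11: fresh scan; Z[11]=0
i=12: fresh scan; Z[12]=4 extend→box=[12,16)
i=13: min(r-i=3, Z[1]=1)=1; Z[13]=1
i=14: min(r-i=2, Z[2]=0)=0; Z[14]=0
i=15: min(r-i=1, Z[3]=0)=0; Z[15]=0
i=16: fresh scan; Z[16]=0
i=17: fresh scan; Z[17]=0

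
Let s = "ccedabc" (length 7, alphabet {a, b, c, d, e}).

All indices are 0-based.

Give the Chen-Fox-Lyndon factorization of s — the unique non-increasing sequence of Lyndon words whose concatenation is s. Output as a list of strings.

["cced", "abc"]

emit factor 1: 'cced' (i=0, period=4)
emit factor 2: 'abc' (i=4, period=3)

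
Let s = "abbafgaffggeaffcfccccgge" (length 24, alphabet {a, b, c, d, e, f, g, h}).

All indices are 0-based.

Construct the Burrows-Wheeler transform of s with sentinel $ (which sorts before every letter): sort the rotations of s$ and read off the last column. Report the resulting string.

e$egbbafccfcggcfaaaffggcf

rank  rotation                   last
    0  $abbafgaffggeaffcfccccgge  e
    1  abbafgaffggeaffcfccccgge$  $
    2  affcfccccgge$abbafgaffgge  e
    3  affggeaffcfccccgge$abbafg  g
    4  afgaffggeaffcfccccgge$abb  b
    5  bafgaffggeaffcfccccgge$ab  b
    6  bbafgaffggeaffcfccccgge$a  a
    7  ccccgge$abbafgaffggeaffcf  f
    8  cccgge$abbafgaffggeaffcfc  c
    9  ccgge$abbafgaffggeaffcfcc  c
   10  cfccccgge$abbafgaffggeaff  f
   11  cgge$abbafgaffggeaffcfccc  c
   12  e$abbafgaffggeaffcfccccgg  g
   13  eaffcfccccgge$abbafgaffgg  g
   14  fccccgge$abbafgaffggeaffc  c
   15  fcfccccgge$abbafgaffggeaf  f
   16  ffcfccccgge$abbafgaffggea  a
   17  ffggeaffcfccccgge$abbafga  a
   18  fgaffggeaffcfccccgge$abba  a
   19  fggeaffcfccccgge$abbafgaf  f
   20  gaffggeaffcfccccgge$abbaf  f
   21  ge$abbafgaffggeaffcfccccg  g
   22  geaffcfccccgge$abbafgaffg  g
   23  gge$abbafgaffggeaffcfcccc  c
   24  ggeaffcfccccgge$abbafgaff  f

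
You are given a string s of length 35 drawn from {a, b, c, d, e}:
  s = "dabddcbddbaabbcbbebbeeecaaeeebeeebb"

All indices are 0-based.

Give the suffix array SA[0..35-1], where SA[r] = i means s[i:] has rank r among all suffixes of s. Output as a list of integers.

[10, 24, 11, 1, 25, 34, 9, 33, 12, 15, 18, 13, 6, 2, 16, 29, 19, 23, 14, 5, 0, 8, 4, 7, 3, 32, 17, 28, 22, 31, 27, 21, 30, 26, 20]

rank→(start, suffix):
  0 → (10, 'aabbcbbebbeeecaaeeebeeebb')
  1 → (24, 'aaeeebeeebb')
  2 → (11, 'abbcbbebbeeecaaeeebeeebb')
  3 → (1, 'abddcbddbaabbcbbebbeeecaaeeebeeebb')
  4 → (25, 'aeeebeeebb')
  5 → (34, 'b')
  6 → (9, 'baabbcbbebbeeecaaeeebeeebb')
  7 → (33, 'bb')
  8 → (12, 'bbcbbebbeeecaaeeebeeebb')
  9 → (15, 'bbebbeeecaaeeebeeebb')
  10 → (18, 'bbeeecaaeeebeeebb')
  11 → (13, 'bcbbebbeeecaaeeebeeebb')
  12 → (6, 'bddbaabbcbbebbeeecaaeeebeeebb')
  13 → (2, 'bddcbddbaabbcbbebbeeecaaeeebeeebb')
  14 → (16, 'bebbeeecaaeeebeeebb')
  15 → (29, 'beeebb')
  16 → (19, 'beeecaaeeebeeebb')
  17 → (23, 'caaeeebeeebb')
  18 → (14, 'cbbebbeeecaaeeebeeebb')
  19 → (5, 'cbddbaabbcbbebbeeecaaeeebeeebb')
  20 → (0, 'dabddcbddbaabbcbbebbeeecaaeeebeeebb')
  21 → (8, 'dbaabbcbbebbeeecaaeeebeeebb')
  22 → (4, 'dcbddbaabbcbbebbeeecaaeeebeeebb')
  23 → (7, 'ddbaabbcbbebbeeecaaeeebeeebb')
  24 → (3, 'ddcbddbaabbcbbebbeeecaaeeebeeebb')
  25 → (32, 'ebb')
  26 → (17, 'ebbeeecaaeeebeeebb')
  27 → (28, 'ebeeebb')
  28 → (22, 'ecaaeeebeeebb')
  29 → (31, 'eebb')
  30 → (27, 'eebeeebb')
  31 → (21, 'eecaaeeebeeebb')
  32 → (30, 'eeebb')
  33 → (26, 'eeebeeebb')
  34 → (20, 'eeecaaeeebeeebb')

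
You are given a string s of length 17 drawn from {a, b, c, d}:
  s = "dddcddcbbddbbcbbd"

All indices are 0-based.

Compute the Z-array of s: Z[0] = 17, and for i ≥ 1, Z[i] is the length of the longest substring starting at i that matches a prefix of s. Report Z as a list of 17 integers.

Z[0]=17
i=1: outside box; Z[1]=2 scan→box=[1,3)
i=2: min(r-i=1, Z[1]=2)=1; Z[2]=1
i=3: outside box; Z[3]=0
i=4: outside box; Z[4]=2 scan→box=[4,6)
i=5: min(r-i=1, Z[1]=2)=1; Z[5]=1
i=6: outside box; Z[6]=0
i=7: outside box; Z[7]=0
i=8: outside box; Z[8]=0
i=9: outside box; Z[9]=2 scan→box=[9,11)
i=10: min(r-i=1, Z[1]=2)=1; Z[10]=1
i=11: outside box; Z[11]=0
i=12: outside box; Z[12]=0
i=13: outside box; Z[13]=0
i=14: outside box; Z[14]=0
i=15: outside box; Z[15]=0
i=16: outside box; Z[16]=1 scan→box=[16,17)

[17, 2, 1, 0, 2, 1, 0, 0, 0, 2, 1, 0, 0, 0, 0, 0, 1]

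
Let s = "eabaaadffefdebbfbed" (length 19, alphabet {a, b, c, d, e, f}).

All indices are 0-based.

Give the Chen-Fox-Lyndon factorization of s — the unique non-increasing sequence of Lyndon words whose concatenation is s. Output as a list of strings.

["e", "ab", "aaadffefdebbfbed"]

emit factor 1: 'e' (i=0, period=1)
emit factor 2: 'ab' (i=1, period=2)
emit factor 3: 'aaadffefdebbfbed' (i=3, period=16)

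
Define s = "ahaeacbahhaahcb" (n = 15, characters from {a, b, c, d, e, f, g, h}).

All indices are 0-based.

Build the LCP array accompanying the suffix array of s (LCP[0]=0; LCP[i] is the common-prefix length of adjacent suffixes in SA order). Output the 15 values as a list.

[0, 1, 1, 1, 2, 2, 0, 1, 0, 2, 0, 0, 2, 1, 1]

rank | idx | suffix
   0 |  10 | aahcb
   1 |   4 | acbahhaahcb
   2 |   2 | aeacbahhaahcb
   3 |   0 | ahaeacbahhaahcb
   4 |  11 | ahcb
   5 |   7 | ahhaahcb
   6 |  14 | b
   7 |   6 | bahhaahcb
   8 |  13 | cb
   9 |   5 | cbahhaahcb
  10 |   3 | eacbahhaahcb
  11 |   9 | haahcb
  12 |   1 | haeacbahhaahcb
  13 |  12 | hcb
  14 |   8 | hhaahcb

SA = [10, 4, 2, 0, 11, 7, 14, 6, 13, 5, 3, 9, 1, 12, 8]
[i] adj suffixes → lcp
  [1] 10/4 → 1 ('a')
  [2] 4/2 → 1 ('a')
  [3] 2/0 → 1 ('a')
  [4] 0/11 → 2 ('ah')
  [5] 11/7 → 2 ('ah')
  [6] 7/14 → 0 ('')
  [7] 14/6 → 1 ('b')
  [8] 6/13 → 0 ('')
  [9] 13/5 → 2 ('cb')
  [10] 5/3 → 0 ('')
  [11] 3/9 → 0 ('')
  [12] 9/1 → 2 ('ha')
  [13] 1/12 → 1 ('h')
  [14] 12/8 → 1 ('h')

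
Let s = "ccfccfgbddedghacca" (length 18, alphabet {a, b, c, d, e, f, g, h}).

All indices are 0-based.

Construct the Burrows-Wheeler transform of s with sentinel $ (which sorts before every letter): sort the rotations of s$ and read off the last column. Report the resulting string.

rank  rotation             last
    0  $ccfccfgbddedghacca  a
    1  a$ccfccfgbddedghacc  c
    2  acca$ccfccfgbddedgh  h
    3  bddedghacca$ccfccfg  g
    4  ca$ccfccfgbddedghac  c
    5  cca$ccfccfgbddedgha  a
    6  ccfccfgbddedghacca$  $
    7  ccfgbddedghacca$ccf  f
    8  cfccfgbddedghacca$c  c
    9  cfgbddedghacca$ccfc  c
   10  ddedghacca$ccfccfgb  b
   11  dedghacca$ccfccfgbd  d
   12  dghacca$ccfccfgbdde  e
   13  edghacca$ccfccfgbdd  d
   14  fccfgbddedghacca$cc  c
   15  fgbddedghacca$ccfcc  c
   16  gbddedghacca$ccfccf  f
   17  ghacca$ccfccfgbdded  d
   18  hacca$ccfccfgbddedg  g

achgca$fccbdedccfdg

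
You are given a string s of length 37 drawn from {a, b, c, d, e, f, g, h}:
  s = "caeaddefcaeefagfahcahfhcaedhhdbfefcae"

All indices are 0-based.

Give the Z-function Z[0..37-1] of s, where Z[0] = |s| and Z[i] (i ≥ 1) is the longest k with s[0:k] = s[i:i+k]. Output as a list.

Z[0]=37
i=1: outside box; Z[1]=0
i=2: outside box; Z[2]=0
i=3: outside box; Z[3]=0
i=4: outside box; Z[4]=0
i=5: outside box; Z[5]=0
i=6: outside box; Z[6]=0
i=7: outside box; Z[7]=0
i=8: outside box; Z[8]=3 scan→box=[8,11)
i=9: min(r-i=2, Z[1]=0)=0; Z[9]=0
i=10: min(r-i=1, Z[2]=0)=0; Z[10]=0
i=11: outside box; Z[11]=0
i=12: outside box; Z[12]=0
i=13: outside box; Z[13]=0
i=14: outside box; Z[14]=0
i=15: outside box; Z[15]=0
i=16: outside box; Z[16]=0
i=17: outside box; Z[17]=0
i=18: outside box; Z[18]=2 scan→box=[18,20)
i=19: min(r-i=1, Z[1]=0)=0; Z[19]=0
i=20: outside box; Z[20]=0
i=21: outside box; Z[21]=0
i=22: outside box; Z[22]=0
i=23: outside box; Z[23]=3 scan→box=[23,26)
i=24: min(r-i=2, Z[1]=0)=0; Z[24]=0
i=25: min(r-i=1, Z[2]=0)=0; Z[25]=0
i=26: outside box; Z[26]=0
i=27: outside box; Z[27]=0
i=28: outside box; Z[28]=0
i=29: outside box; Z[29]=0
i=30: outside box; Z[30]=0
i=31: outside box; Z[31]=0
i=32: outside box; Z[32]=0
i=33: outside box; Z[33]=0
i=34: outside box; Z[34]=3 scan→box=[34,37)
i=35: min(r-i=2, Z[1]=0)=0; Z[35]=0
i=36: min(r-i=1, Z[2]=0)=0; Z[36]=0

[37, 0, 0, 0, 0, 0, 0, 0, 3, 0, 0, 0, 0, 0, 0, 0, 0, 0, 2, 0, 0, 0, 0, 3, 0, 0, 0, 0, 0, 0, 0, 0, 0, 0, 3, 0, 0]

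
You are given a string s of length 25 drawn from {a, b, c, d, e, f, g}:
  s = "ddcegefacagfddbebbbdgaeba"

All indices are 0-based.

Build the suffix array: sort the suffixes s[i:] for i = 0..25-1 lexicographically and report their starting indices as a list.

[24, 7, 21, 9, 23, 16, 17, 18, 14, 8, 2, 13, 1, 12, 0, 19, 22, 15, 5, 3, 6, 11, 20, 4, 10]

rank→(start, suffix):
  0 → (24, 'a')
  1 → (7, 'acagfddbebbbdgaeba')
  2 → (21, 'aeba')
  3 → (9, 'agfddbebbbdgaeba')
  4 → (23, 'ba')
  5 → (16, 'bbbdgaeba')
  6 → (17, 'bbdgaeba')
  7 → (18, 'bdgaeba')
  8 → (14, 'bebbbdgaeba')
  9 → (8, 'cagfddbebbbdgaeba')
  10 → (2, 'cegefacagfddbebbbdgaeba')
  11 → (13, 'dbebbbdgaeba')
  12 → (1, 'dcegefacagfddbebbbdgaeba')
  13 → (12, 'ddbebbbdgaeba')
  14 → (0, 'ddcegefacagfddbebbbdgaeba')
  15 → (19, 'dgaeba')
  16 → (22, 'eba')
  17 → (15, 'ebbbdgaeba')
  18 → (5, 'efacagfddbebbbdgaeba')
  19 → (3, 'egefacagfddbebbbdgaeba')
  20 → (6, 'facagfddbebbbdgaeba')
  21 → (11, 'fddbebbbdgaeba')
  22 → (20, 'gaeba')
  23 → (4, 'gefacagfddbebbbdgaeba')
  24 → (10, 'gfddbebbbdgaeba')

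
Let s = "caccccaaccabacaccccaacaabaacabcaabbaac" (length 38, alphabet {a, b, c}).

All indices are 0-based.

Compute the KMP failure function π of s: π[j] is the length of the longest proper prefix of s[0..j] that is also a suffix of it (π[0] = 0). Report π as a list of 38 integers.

[0, 0, 1, 1, 1, 1, 2, 0, 1, 1, 2, 0, 0, 1, 2, 3, 4, 5, 6, 7, 8, 9, 2, 0, 0, 0, 0, 1, 2, 0, 1, 2, 0, 0, 0, 0, 0, 1]

π[0] = 0
j=1 s[j]='a': π[1]=0 (border '')
j=2 s[j]='c': π[2]=1 (border 'c')
j=3 s[j]='c': k: 1→0; π[3]=1 (border 'c')
j=4 s[j]='c': k: 1→0; π[4]=1 (border 'c')
j=5 s[j]='c': k: 1→0; π[5]=1 (border 'c')
j=6 s[j]='a': π[6]=2 (border 'ca')
j=7 s[j]='a': k: 2→0; π[7]=0 (border '')
j=8 s[j]='c': π[8]=1 (border 'c')
j=9 s[j]='c': k: 1→0; π[9]=1 (border 'c')
j=10 s[j]='a': π[10]=2 (border 'ca')
j=11 s[j]='b': k: 2→0; π[11]=0 (border '')
j=12 s[j]='a': π[12]=0 (border '')
j=13 s[j]='c': π[13]=1 (border 'c')
j=14 s[j]='a': π[14]=2 (border 'ca')
j=15 s[j]='c': π[15]=3 (border 'cac')
j=16 s[j]='c': π[16]=4 (border 'cacc')
j=17 s[j]='c': π[17]=5 (border 'caccc')
j=18 s[j]='c': π[18]=6 (border 'cacccc')
j=19 s[j]='a': π[19]=7 (border 'cacccca')
j=20 s[j]='a': π[20]=8 (border 'caccccaa')
j=21 s[j]='c': π[21]=9 (border 'caccccaac')
j=22 s[j]='a': k: 9→1; π[22]=2 (border 'ca')
j=23 s[j]='a': k: 2→0; π[23]=0 (border '')
j=24 s[j]='b': π[24]=0 (border '')
j=25 s[j]='a': π[25]=0 (border '')
j=26 s[j]='a': π[26]=0 (border '')
j=27 s[j]='c': π[27]=1 (border 'c')
j=28 s[j]='a': π[28]=2 (border 'ca')
j=29 s[j]='b': k: 2→0; π[29]=0 (border '')
j=30 s[j]='c': π[30]=1 (border 'c')
j=31 s[j]='a': π[31]=2 (border 'ca')
j=32 s[j]='a': k: 2→0; π[32]=0 (border '')
j=33 s[j]='b': π[33]=0 (border '')
j=34 s[j]='b': π[34]=0 (border '')
j=35 s[j]='a': π[35]=0 (border '')
j=36 s[j]='a': π[36]=0 (border '')
j=37 s[j]='c': π[37]=1 (border 'c')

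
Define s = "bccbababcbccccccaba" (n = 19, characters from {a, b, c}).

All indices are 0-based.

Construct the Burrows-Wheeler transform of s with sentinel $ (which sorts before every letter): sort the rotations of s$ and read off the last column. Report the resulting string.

rank  rotation              last
    0  $bccbababcbccccccaba  a
    1  a$bccbababcbccccccab  b
    2  aba$bccbababcbcccccc  c
    3  ababcbccccccaba$bccb  b
    4  abcbccccccaba$bccbab  b
    5  ba$bccbababcbcccccca  a
    6  bababcbccccccaba$bcc  c
    7  babcbccccccaba$bccba  a
    8  bcbccccccaba$bccbaba  a
    9  bccbababcbccccccaba$  $
   10  bccccccaba$bccbababc  c
   11  caba$bccbababcbccccc  c
   12  cbababcbccccccaba$bc  c
   13  cbccccccaba$bccbabab  b
   14  ccaba$bccbababcbcccc  c
   15  ccbababcbccccccaba$b  b
   16  cccaba$bccbababcbccc  c
   17  ccccaba$bccbababcbcc  c
   18  cccccaba$bccbababcbc  c
   19  ccccccaba$bccbababcb  b

abcbbacaa$cccbcbcccb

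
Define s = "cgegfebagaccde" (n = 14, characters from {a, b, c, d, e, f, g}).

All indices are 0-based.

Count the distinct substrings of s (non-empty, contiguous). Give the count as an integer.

rank | idx | suffix
   0 |   9 | accde
   1 |   7 | agaccde
   2 |   6 | bagaccde
   3 |  10 | ccde
   4 |  11 | cde
   5 |   0 | cgegfebagaccde
   6 |  12 | de
   7 |  13 | e
   8 |   5 | ebagaccde
   9 |   2 | egfebagaccde
  10 |   4 | febagaccde
  11 |   8 | gaccde
  12 |   1 | gegfebagaccde
  13 |   3 | gfebagaccde

SA = [9, 7, 6, 10, 11, 0, 12, 13, 5, 2, 4, 8, 1, 3]
[i] adj suffixes → lcp
  [1] 9/7 → 1 ('a')
  [2] 7/6 → 0 ('')
  [3] 6/10 → 0 ('')
  [4] 10/11 → 1 ('c')
  [5] 11/0 → 1 ('c')
  [6] 0/12 → 0 ('')
  [7] 12/13 → 0 ('')
  [8] 13/5 → 1 ('e')
  [9] 5/2 → 1 ('e')
  [10] 2/4 → 0 ('')
  [11] 4/8 → 0 ('')
  [12] 8/1 → 1 ('g')
  [13] 1/3 → 1 ('g')

n(n+1)/2 = 14·15/2 = 105
Σ LCP = 0 + 1 + 0 + 0 + 1 + 1 + 0 + 0 + 1 + 1 + 0 + 0 + 1 + 1 = 7
distinct = 105 − 7 = 98

98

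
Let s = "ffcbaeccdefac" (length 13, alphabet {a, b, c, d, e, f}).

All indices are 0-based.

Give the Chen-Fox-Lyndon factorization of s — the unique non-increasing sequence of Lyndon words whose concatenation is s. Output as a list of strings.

["f", "f", "c", "b", "aeccdef", "ac"]

emit factor 1: 'f' (i=0, period=1)
emit factor 2: 'f' (i=1, period=1)
emit factor 3: 'c' (i=2, period=1)
emit factor 4: 'b' (i=3, period=1)
emit factor 5: 'aeccdef' (i=4, period=7)
emit factor 6: 'ac' (i=11, period=2)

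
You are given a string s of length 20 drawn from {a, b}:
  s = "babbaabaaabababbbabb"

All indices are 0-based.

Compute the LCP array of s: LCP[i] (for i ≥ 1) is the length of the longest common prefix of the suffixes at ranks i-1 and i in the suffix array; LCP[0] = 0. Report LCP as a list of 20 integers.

[0, 2, 4, 1, 3, 4, 2, 3, 3, 0, 1, 3, 2, 3, 4, 4, 1, 2, 3, 2]

rank→(start, suffix):
  0 → (7, 'aaabababbbabb')
  1 → (4, 'aabaaabababbbabb')
  2 → (8, 'aabababbbabb')
  3 → (5, 'abaaabababbbabb')
  4 → (9, 'abababbbabb')
  5 → (11, 'ababbbabb')
  6 → (17, 'abb')
  7 → (1, 'abbaabaaabababbbabb')
  8 → (13, 'abbbabb')
  9 → (19, 'b')
  10 → (6, 'baaabababbbabb')
  11 → (3, 'baabaaabababbbabb')
  12 → (10, 'bababbbabb')
  13 → (16, 'babb')
  14 → (0, 'babbaabaaabababbbabb')
  15 → (12, 'babbbabb')
  16 → (18, 'bb')
  17 → (2, 'bbaabaaabababbbabb')
  18 → (15, 'bbabb')
  19 → (14, 'bbbabb')

SA = [7, 4, 8, 5, 9, 11, 17, 1, 13, 19, 6, 3, 10, 16, 0, 12, 18, 2, 15, 14]
rank  pair      lcp
   1  s[7:],s[4:]  2  'aa'
   2  s[4:],s[8:]  4  'aaba'
   3  s[8:],s[5:]  1  'a'
   4  s[5:],s[9:]  3  'aba'
   5  s[9:],s[11:]  4  'abab'
   6  s[11:],s[17:]  2  'ab'
   7  s[17:],s[1:]  3  'abb'
   8  s[1:],s[13:]  3  'abb'
   9  s[13:],s[19:]  0  ''
  10  s[19:],s[6:]  1  'b'
  11  s[6:],s[3:]  3  'baa'
  12  s[3:],s[10:]  2  'ba'
  13  s[10:],s[16:]  3  'bab'
  14  s[16:],s[0:]  4  'babb'
  15  s[0:],s[12:]  4  'babb'
  16  s[12:],s[18:]  1  'b'
  17  s[18:],s[2:]  2  'bb'
  18  s[2:],s[15:]  3  'bba'
  19  s[15:],s[14:]  2  'bb'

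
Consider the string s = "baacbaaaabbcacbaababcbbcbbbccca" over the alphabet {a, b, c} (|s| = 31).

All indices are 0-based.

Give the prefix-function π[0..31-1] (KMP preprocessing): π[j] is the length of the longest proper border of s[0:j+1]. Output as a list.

π[0] = 0
j=1 s[j]='a': π[1]=0 (border '')
j=2 s[j]='a': π[2]=0 (border '')
j=3 s[j]='c': π[3]=0 (border '')
j=4 s[j]='b': π[4]=1 (border 'b')
j=5 s[j]='a': π[5]=2 (border 'ba')
j=6 s[j]='a': π[6]=3 (border 'baa')
j=7 s[j]='a': k: 3→0; π[7]=0 (border '')
j=8 s[j]='a': π[8]=0 (border '')
j=9 s[j]='b': π[9]=1 (border 'b')
j=10 s[j]='b': k: 1→0; π[10]=1 (border 'b')
j=11 s[j]='c': k: 1→0; π[11]=0 (border '')
j=12 s[j]='a': π[12]=0 (border '')
j=13 s[j]='c': π[13]=0 (border '')
j=14 s[j]='b': π[14]=1 (border 'b')
j=15 s[j]='a': π[15]=2 (border 'ba')
j=16 s[j]='a': π[16]=3 (border 'baa')
j=17 s[j]='b': k: 3→0; π[17]=1 (border 'b')
j=18 s[j]='a': π[18]=2 (border 'ba')
j=19 s[j]='b': k: 2→0; π[19]=1 (border 'b')
j=20 s[j]='c': k: 1→0; π[20]=0 (border '')
j=21 s[j]='b': π[21]=1 (border 'b')
j=22 s[j]='b': k: 1→0; π[22]=1 (border 'b')
j=23 s[j]='c': k: 1→0; π[23]=0 (border '')
j=24 s[j]='b': π[24]=1 (border 'b')
j=25 s[j]='b': k: 1→0; π[25]=1 (border 'b')
j=26 s[j]='b': k: 1→0; π[26]=1 (border 'b')
j=27 s[j]='c': k: 1→0; π[27]=0 (border '')
j=28 s[j]='c': π[28]=0 (border '')
j=29 s[j]='c': π[29]=0 (border '')
j=30 s[j]='a': π[30]=0 (border '')

[0, 0, 0, 0, 1, 2, 3, 0, 0, 1, 1, 0, 0, 0, 1, 2, 3, 1, 2, 1, 0, 1, 1, 0, 1, 1, 1, 0, 0, 0, 0]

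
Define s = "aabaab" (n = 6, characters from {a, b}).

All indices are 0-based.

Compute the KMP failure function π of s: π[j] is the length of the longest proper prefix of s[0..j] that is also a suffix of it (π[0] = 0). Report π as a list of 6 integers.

π[0] = 0
j=1 s[j]='a': π[1]=1 (border 'a')
j=2 s[j]='b': k: 1→0; π[2]=0 (border '')
j=3 s[j]='a': π[3]=1 (border 'a')
j=4 s[j]='a': π[4]=2 (border 'aa')
j=5 s[j]='b': π[5]=3 (border 'aab')

[0, 1, 0, 1, 2, 3]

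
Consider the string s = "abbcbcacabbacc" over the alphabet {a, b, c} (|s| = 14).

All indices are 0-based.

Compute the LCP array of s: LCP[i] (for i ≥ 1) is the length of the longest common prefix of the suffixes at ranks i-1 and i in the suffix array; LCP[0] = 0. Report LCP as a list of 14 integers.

[0, 3, 1, 2, 0, 1, 2, 1, 2, 0, 1, 2, 1, 1]

sorted suffixes:
  #0 SA[0]=8  'abbacc'
  #1 SA[1]=0  'abbcbcacabbacc'
  #2 SA[2]=6  'acabbacc'
  #3 SA[3]=11  'acc'
  #4 SA[4]=10  'bacc'
  #5 SA[5]=9  'bbacc'
  #6 SA[6]=1  'bbcbcacabbacc'
  #7 SA[7]=4  'bcacabbacc'
  #8 SA[8]=2  'bcbcacabbacc'
  #9 SA[9]=13  'c'
  #10 SA[10]=7  'cabbacc'
  #11 SA[11]=5  'cacabbacc'
  #12 SA[12]=3  'cbcacabbacc'
  #13 SA[13]=12  'cc'

SA = [8, 0, 6, 11, 10, 9, 1, 4, 2, 13, 7, 5, 3, 12]
i: (SA[i-1],SA[i]) lcp shared
  1: (8,0) 3 'abb'
  2: (0,6) 1 'a'
  3: (6,11) 2 'ac'
  4: (11,10) 0 ''
  5: (10,9) 1 'b'
  6: (9,1) 2 'bb'
  7: (1,4) 1 'b'
  8: (4,2) 2 'bc'
  9: (2,13) 0 ''
  10: (13,7) 1 'c'
  11: (7,5) 2 'ca'
  12: (5,3) 1 'c'
  13: (3,12) 1 'c'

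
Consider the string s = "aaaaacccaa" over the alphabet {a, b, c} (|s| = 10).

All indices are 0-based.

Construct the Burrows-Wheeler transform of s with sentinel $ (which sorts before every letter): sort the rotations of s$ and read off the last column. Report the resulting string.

aac$aaaacca

rank  rotation     last
    0  $aaaaacccaa  a
    1  a$aaaaaccca  a
    2  aa$aaaaaccc  c
    3  aaaaacccaa$  $
    4  aaaacccaa$a  a
    5  aaacccaa$aa  a
    6  aacccaa$aaa  a
    7  acccaa$aaaa  a
    8  caa$aaaaacc  c
    9  ccaa$aaaaac  c
   10  cccaa$aaaaa  a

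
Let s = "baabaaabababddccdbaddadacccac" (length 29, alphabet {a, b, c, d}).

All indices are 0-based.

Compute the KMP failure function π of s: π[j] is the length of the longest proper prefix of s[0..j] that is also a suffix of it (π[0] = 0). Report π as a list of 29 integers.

π[0] = 0
j=1 s[j]='a': π[1]=0 (border '')
j=2 s[j]='a': π[2]=0 (border '')
j=3 s[j]='b': π[3]=1 (border 'b')
j=4 s[j]='a': π[4]=2 (border 'ba')
j=5 s[j]='a': π[5]=3 (border 'baa')
j=6 s[j]='a': k: 3→0; π[6]=0 (border '')
j=7 s[j]='b': π[7]=1 (border 'b')
j=8 s[j]='a': π[8]=2 (border 'ba')
j=9 s[j]='b': k: 2→0; π[9]=1 (border 'b')
j=10 s[j]='a': π[10]=2 (border 'ba')
j=11 s[j]='b': k: 2→0; π[11]=1 (border 'b')
j=12 s[j]='d': k: 1→0; π[12]=0 (border '')
j=13 s[j]='d': π[13]=0 (border '')
j=14 s[j]='c': π[14]=0 (border '')
j=15 s[j]='c': π[15]=0 (border '')
j=16 s[j]='d': π[16]=0 (border '')
j=17 s[j]='b': π[17]=1 (border 'b')
j=18 s[j]='a': π[18]=2 (border 'ba')
j=19 s[j]='d': k: 2→0; π[19]=0 (border '')
j=20 s[j]='d': π[20]=0 (border '')
j=21 s[j]='a': π[21]=0 (border '')
j=22 s[j]='d': π[22]=0 (border '')
j=23 s[j]='a': π[23]=0 (border '')
j=24 s[j]='c': π[24]=0 (border '')
j=25 s[j]='c': π[25]=0 (border '')
j=26 s[j]='c': π[26]=0 (border '')
j=27 s[j]='a': π[27]=0 (border '')
j=28 s[j]='c': π[28]=0 (border '')

[0, 0, 0, 1, 2, 3, 0, 1, 2, 1, 2, 1, 0, 0, 0, 0, 0, 1, 2, 0, 0, 0, 0, 0, 0, 0, 0, 0, 0]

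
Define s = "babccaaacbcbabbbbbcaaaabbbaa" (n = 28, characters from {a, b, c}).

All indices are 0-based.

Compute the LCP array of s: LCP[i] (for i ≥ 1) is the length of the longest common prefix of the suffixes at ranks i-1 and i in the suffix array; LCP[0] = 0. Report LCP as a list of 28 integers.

sorted suffixes:
  #0 SA[0]=27  'a'
  #1 SA[1]=26  'aa'
  #2 SA[2]=19  'aaaabbbaa'
  #3 SA[3]=20  'aaabbbaa'
  #4 SA[4]=5  'aaacbcbabbbbbcaaaabbbaa'
  #5 SA[5]=21  'aabbbaa'
  #6 SA[6]=6  'aacbcbabbbbbcaaaabbbaa'
  #7 SA[7]=22  'abbbaa'
  #8 SA[8]=12  'abbbbbcaaaabbbaa'
  #9 SA[9]=1  'abccaaacbcbabbbbbcaaaabbbaa'
  #10 SA[10]=7  'acbcbabbbbbcaaaabbbaa'
  #11 SA[11]=25  'baa'
  #12 SA[12]=11  'babbbbbcaaaabbbaa'
  #13 SA[13]=0  'babccaaacbcbabbbbbcaaaabbbaa'
  #14 SA[14]=24  'bbaa'
  #15 SA[15]=23  'bbbaa'
  #16 SA[16]=13  'bbbbbcaaaabbbaa'
  #17 SA[17]=14  'bbbbcaaaabbbaa'
  #18 SA[18]=15  'bbbcaaaabbbaa'
  #19 SA[19]=16  'bbcaaaabbbaa'
  #20 SA[20]=17  'bcaaaabbbaa'
  #21 SA[21]=9  'bcbabbbbbcaaaabbbaa'
  #22 SA[22]=2  'bccaaacbcbabbbbbcaaaabbbaa'
  #23 SA[23]=18  'caaaabbbaa'
  #24 SA[24]=4  'caaacbcbabbbbbcaaaabbbaa'
  #25 SA[25]=10  'cbabbbbbcaaaabbbaa'
  #26 SA[26]=8  'cbcbabbbbbcaaaabbbaa'
  #27 SA[27]=3  'ccaaacbcbabbbbbcaaaabbbaa'

SA = [27, 26, 19, 20, 5, 21, 6, 22, 12, 1, 7, 25, 11, 0, 24, 23, 13, 14, 15, 16, 17, 9, 2, 18, 4, 10, 8, 3]
[i] adj suffixes → lcp
  [1] 27/26 → 1 ('a')
  [2] 26/19 → 2 ('aa')
  [3] 19/20 → 3 ('aaa')
  [4] 20/5 → 3 ('aaa')
  [5] 5/21 → 2 ('aa')
  [6] 21/6 → 2 ('aa')
  [7] 6/22 → 1 ('a')
  [8] 22/12 → 4 ('abbb')
  [9] 12/1 → 2 ('ab')
  [10] 1/7 → 1 ('a')
  [11] 7/25 → 0 ('')
  [12] 25/11 → 2 ('ba')
  [13] 11/0 → 3 ('bab')
  [14] 0/24 → 1 ('b')
  [15] 24/23 → 2 ('bb')
  [16] 23/13 → 3 ('bbb')
  [17] 13/14 → 4 ('bbbb')
  [18] 14/15 → 3 ('bbb')
  [19] 15/16 → 2 ('bb')
  [20] 16/17 → 1 ('b')
  [21] 17/9 → 2 ('bc')
  [22] 9/2 → 2 ('bc')
  [23] 2/18 → 0 ('')
  [24] 18/4 → 4 ('caaa')
  [25] 4/10 → 1 ('c')
  [26] 10/8 → 2 ('cb')
  [27] 8/3 → 1 ('c')

[0, 1, 2, 3, 3, 2, 2, 1, 4, 2, 1, 0, 2, 3, 1, 2, 3, 4, 3, 2, 1, 2, 2, 0, 4, 1, 2, 1]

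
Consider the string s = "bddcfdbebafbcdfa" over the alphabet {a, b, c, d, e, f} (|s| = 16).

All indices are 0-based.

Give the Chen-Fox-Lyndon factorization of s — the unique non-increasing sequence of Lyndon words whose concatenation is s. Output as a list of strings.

["bddcfdbe", "b", "afbcdf", "a"]

emit factor 1: 'bddcfdbe' (i=0, period=8)
emit factor 2: 'b' (i=8, period=1)
emit factor 3: 'afbcdf' (i=9, period=6)
emit factor 4: 'a' (i=15, period=1)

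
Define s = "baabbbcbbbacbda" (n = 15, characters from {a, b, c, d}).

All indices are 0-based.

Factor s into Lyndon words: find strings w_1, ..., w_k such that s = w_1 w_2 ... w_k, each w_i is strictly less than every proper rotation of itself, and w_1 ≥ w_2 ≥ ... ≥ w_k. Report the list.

emit factor 1: 'b' (i=0, period=1)
emit factor 2: 'aabbbcbbbacbd' (i=1, period=13)
emit factor 3: 'a' (i=14, period=1)

["b", "aabbbcbbbacbd", "a"]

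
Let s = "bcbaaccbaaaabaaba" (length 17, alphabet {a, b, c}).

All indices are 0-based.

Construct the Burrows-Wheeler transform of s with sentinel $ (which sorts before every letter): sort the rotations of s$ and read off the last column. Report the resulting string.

abbababaaaacac$cba

rank  rotation            last
    0  $bcbaaccbaaaabaaba  a
    1  a$bcbaaccbaaaabaab  b
    2  aaaabaaba$bcbaaccb  b
    3  aaabaaba$bcbaaccba  a
    4  aaba$bcbaaccbaaaab  b
    5  aabaaba$bcbaaccbaa  a
    6  aaccbaaaabaaba$bcb  b
    7  aba$bcbaaccbaaaaba  a
    8  abaaba$bcbaaccbaaa  a
    9  accbaaaabaaba$bcba  a
   10  ba$bcbaaccbaaaabaa  a
   11  baaaabaaba$bcbaacc  c
   12  baaba$bcbaaccbaaaa  a
   13  baaccbaaaabaaba$bc  c
   14  bcbaaccbaaaabaaba$  $
   15  cbaaaabaaba$bcbaac  c
   16  cbaaccbaaaabaaba$b  b
   17  ccbaaaabaaba$bcbaa  a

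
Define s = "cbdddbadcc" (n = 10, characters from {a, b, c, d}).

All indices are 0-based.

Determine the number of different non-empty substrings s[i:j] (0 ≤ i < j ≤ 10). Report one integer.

rank→(start, suffix):
  0 → (6, 'adcc')
  1 → (5, 'badcc')
  2 → (1, 'bdddbadcc')
  3 → (9, 'c')
  4 → (0, 'cbdddbadcc')
  5 → (8, 'cc')
  6 → (4, 'dbadcc')
  7 → (7, 'dcc')
  8 → (3, 'ddbadcc')
  9 → (2, 'dddbadcc')

SA = [6, 5, 1, 9, 0, 8, 4, 7, 3, 2]
rank  pair      lcp
   1  s[6:],s[5:]  0  ''
   2  s[5:],s[1:]  1  'b'
   3  s[1:],s[9:]  0  ''
   4  s[9:],s[0:]  1  'c'
   5  s[0:],s[8:]  1  'c'
   6  s[8:],s[4:]  0  ''
   7  s[4:],s[7:]  1  'd'
   8  s[7:],s[3:]  1  'd'
   9  s[3:],s[2:]  2  'dd'

n(n+1)/2 = 10·11/2 = 55
Σ LCP = 0 + 0 + 1 + 0 + 1 + 1 + 0 + 1 + 1 + 2 = 7
distinct = 55 − 7 = 48

48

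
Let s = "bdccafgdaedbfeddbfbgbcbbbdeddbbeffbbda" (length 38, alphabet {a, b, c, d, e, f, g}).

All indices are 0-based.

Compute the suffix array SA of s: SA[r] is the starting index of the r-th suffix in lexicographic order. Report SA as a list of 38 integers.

[37, 8, 4, 22, 34, 23, 29, 20, 35, 0, 24, 30, 16, 11, 18, 3, 21, 2, 36, 7, 28, 15, 10, 1, 27, 14, 25, 9, 26, 13, 31, 33, 17, 12, 32, 5, 19, 6]

rank→(start, suffix):
  0 → (37, 'a')
  1 → (8, 'aedbfeddbfbgbcbbbdeddbbeffbbda')
  2 → (4, 'afgdaedbfeddbfbgbcbbbdeddbbeffbbda')
  3 → (22, 'bbbdeddbbeffbbda')
  4 → (34, 'bbda')
  5 → (23, 'bbdeddbbeffbbda')
  6 → (29, 'bbeffbbda')
  7 → (20, 'bcbbbdeddbbeffbbda')
  8 → (35, 'bda')
  9 → (0, 'bdccafgdaedbfeddbfbgbcbbbdeddbbeffbbda')
  10 → (24, 'bdeddbbeffbbda')
  11 → (30, 'beffbbda')
  12 → (16, 'bfbgbcbbbdeddbbeffbbda')
  13 → (11, 'bfeddbfbgbcbbbdeddbbeffbbda')
  14 → (18, 'bgbcbbbdeddbbeffbbda')
  15 → (3, 'cafgdaedbfeddbfbgbcbbbdeddbbeffbbda')
  16 → (21, 'cbbbdeddbbeffbbda')
  17 → (2, 'ccafgdaedbfeddbfbgbcbbbdeddbbeffbbda')
  18 → (36, 'da')
  19 → (7, 'daedbfeddbfbgbcbbbdeddbbeffbbda')
  20 → (28, 'dbbeffbbda')
  21 → (15, 'dbfbgbcbbbdeddbbeffbbda')
  22 → (10, 'dbfeddbfbgbcbbbdeddbbeffbbda')
  23 → (1, 'dccafgdaedbfeddbfbgbcbbbdeddbbeffbbda')
  24 → (27, 'ddbbeffbbda')
  25 → (14, 'ddbfbgbcbbbdeddbbeffbbda')
  26 → (25, 'deddbbeffbbda')
  27 → (9, 'edbfeddbfbgbcbbbdeddbbeffbbda')
  28 → (26, 'eddbbeffbbda')
  29 → (13, 'eddbfbgbcbbbdeddbbeffbbda')
  30 → (31, 'effbbda')
  31 → (33, 'fbbda')
  32 → (17, 'fbgbcbbbdeddbbeffbbda')
  33 → (12, 'feddbfbgbcbbbdeddbbeffbbda')
  34 → (32, 'ffbbda')
  35 → (5, 'fgdaedbfeddbfbgbcbbbdeddbbeffbbda')
  36 → (19, 'gbcbbbdeddbbeffbbda')
  37 → (6, 'gdaedbfeddbfbgbcbbbdeddbbeffbbda')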